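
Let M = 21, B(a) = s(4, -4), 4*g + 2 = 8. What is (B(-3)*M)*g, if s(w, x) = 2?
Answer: 63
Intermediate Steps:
g = 3/2 (g = -1/2 + (1/4)*8 = -1/2 + 2 = 3/2 ≈ 1.5000)
B(a) = 2
(B(-3)*M)*g = (2*21)*(3/2) = 42*(3/2) = 63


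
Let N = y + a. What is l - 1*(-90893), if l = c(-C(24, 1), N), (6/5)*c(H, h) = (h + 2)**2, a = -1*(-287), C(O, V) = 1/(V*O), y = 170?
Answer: 532921/2 ≈ 2.6646e+5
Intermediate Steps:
C(O, V) = 1/(O*V)
a = 287
N = 457 (N = 170 + 287 = 457)
c(H, h) = 5*(2 + h)**2/6 (c(H, h) = 5*(h + 2)**2/6 = 5*(2 + h)**2/6)
l = 351135/2 (l = 5*(2 + 457)**2/6 = (5/6)*459**2 = (5/6)*210681 = 351135/2 ≈ 1.7557e+5)
l - 1*(-90893) = 351135/2 - 1*(-90893) = 351135/2 + 90893 = 532921/2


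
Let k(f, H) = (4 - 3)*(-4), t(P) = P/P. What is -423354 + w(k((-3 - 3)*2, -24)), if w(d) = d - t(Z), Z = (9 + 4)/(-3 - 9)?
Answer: -423359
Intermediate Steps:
Z = -13/12 (Z = 13/(-12) = 13*(-1/12) = -13/12 ≈ -1.0833)
t(P) = 1
k(f, H) = -4 (k(f, H) = 1*(-4) = -4)
w(d) = -1 + d (w(d) = d - 1*1 = d - 1 = -1 + d)
-423354 + w(k((-3 - 3)*2, -24)) = -423354 + (-1 - 4) = -423354 - 5 = -423359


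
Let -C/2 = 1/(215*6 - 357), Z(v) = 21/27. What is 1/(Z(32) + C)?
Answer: 2799/2171 ≈ 1.2893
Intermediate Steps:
Z(v) = 7/9 (Z(v) = 21*(1/27) = 7/9)
C = -2/933 (C = -2/(215*6 - 357) = -2/(1290 - 357) = -2/933 ≈ -0.0021436)
1/(Z(32) + C) = 1/(7/9 - 2/933) = 1/(2171/2799) = 2799/2171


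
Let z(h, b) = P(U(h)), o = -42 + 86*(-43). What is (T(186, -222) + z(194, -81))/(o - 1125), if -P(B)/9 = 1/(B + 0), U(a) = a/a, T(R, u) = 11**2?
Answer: -16/695 ≈ -0.023022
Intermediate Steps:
T(R, u) = 121
o = -3740 (o = -42 - 3698 = -3740)
U(a) = 1
P(B) = -9/B (P(B) = -9/(B + 0) = -9/B)
z(h, b) = -9 (z(h, b) = -9/1 = -9*1 = -9)
(T(186, -222) + z(194, -81))/(o - 1125) = (121 - 9)/(-3740 - 1125) = 112/(-4865) = 112*(-1/4865) = -16/695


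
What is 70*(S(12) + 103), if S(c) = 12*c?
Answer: 17290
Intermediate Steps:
70*(S(12) + 103) = 70*(12*12 + 103) = 70*(144 + 103) = 70*247 = 17290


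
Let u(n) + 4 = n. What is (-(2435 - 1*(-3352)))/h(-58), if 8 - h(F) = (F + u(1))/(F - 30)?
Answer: -792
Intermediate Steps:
u(n) = -4 + n
h(F) = 8 - (-3 + F)/(-30 + F) (h(F) = 8 - (F + (-4 + 1))/(F - 30) = 8 - (F - 3)/(-30 + F) = 8 - (-3 + F)/(-30 + F))
(-(2435 - 1*(-3352)))/h(-58) = (-(2435 - 1*(-3352)))/(((-237 + 7*(-58))/(-30 - 58))) = (-(2435 + 3352))/(((-237 - 406)/(-88))) = (-1*5787)/((-1/88*(-643))) = -5787/643/88 = -5787*88/643 = -792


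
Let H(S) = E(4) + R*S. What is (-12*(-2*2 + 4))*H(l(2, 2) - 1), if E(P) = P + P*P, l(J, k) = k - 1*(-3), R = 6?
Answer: 0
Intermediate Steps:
l(J, k) = 3 + k (l(J, k) = k + 3 = 3 + k)
E(P) = P + P²
H(S) = 20 + 6*S (H(S) = 4*(1 + 4) + 6*S = 4*5 + 6*S = 20 + 6*S)
(-12*(-2*2 + 4))*H(l(2, 2) - 1) = (-12*(-2*2 + 4))*(20 + 6*((3 + 2) - 1)) = (-12*(-4 + 4))*(20 + 6*(5 - 1)) = (-12*0)*(20 + 6*4) = 0*(20 + 24) = 0*44 = 0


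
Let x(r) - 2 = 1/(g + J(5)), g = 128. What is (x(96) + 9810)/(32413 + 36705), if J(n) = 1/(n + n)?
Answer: 6284591/44270079 ≈ 0.14196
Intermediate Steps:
J(n) = 1/(2*n)
x(r) = 2572/1281 (x(r) = 2 + 1/(128 + (½)/5) = 2 + 1/(128 + (½)*(⅕)) = 2 + 1/(128 + ⅒) = 2 + 1/(1281/10) = 2 + 10/1281 = 2572/1281)
(x(96) + 9810)/(32413 + 36705) = (2572/1281 + 9810)/(32413 + 36705) = (12569182/1281)/69118 = (12569182/1281)*(1/69118) = 6284591/44270079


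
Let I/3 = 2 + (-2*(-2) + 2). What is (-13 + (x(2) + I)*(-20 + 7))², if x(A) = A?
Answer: 123201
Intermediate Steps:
I = 24 (I = 3*(2 + (-2*(-2) + 2)) = 3*(2 + (4 + 2)) = 3*(2 + 6) = 3*8 = 24)
(-13 + (x(2) + I)*(-20 + 7))² = (-13 + (2 + 24)*(-20 + 7))² = (-13 + 26*(-13))² = (-13 - 338)² = (-351)² = 123201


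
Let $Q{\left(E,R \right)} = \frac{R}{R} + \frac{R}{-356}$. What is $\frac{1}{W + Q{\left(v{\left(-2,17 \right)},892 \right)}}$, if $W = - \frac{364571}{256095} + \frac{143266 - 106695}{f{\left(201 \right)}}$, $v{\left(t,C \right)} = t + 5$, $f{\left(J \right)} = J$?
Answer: $\frac{1527094485}{273374466152} \approx 0.0055861$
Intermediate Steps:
$v{\left(t,C \right)} = 5 + t$
$W = \frac{3097457158}{17158365}$ ($W = - \frac{364571}{256095} + \frac{143266 - 106695}{201} = \left(-364571\right) \frac{1}{256095} + 36571 \cdot \frac{1}{201} = - \frac{364571}{256095} + \frac{36571}{201} = \frac{3097457158}{17158365} \approx 180.52$)
$Q{\left(E,R \right)} = 1 - \frac{R}{356}$ ($Q{\left(E,R \right)} = 1 + R \left(- \frac{1}{356}\right) = 1 - \frac{R}{356}$)
$\frac{1}{W + Q{\left(v{\left(-2,17 \right)},892 \right)}} = \frac{1}{\frac{3097457158}{17158365} + \left(1 - \frac{223}{89}\right)} = \frac{1}{\frac{3097457158}{17158365} - \frac{134}{89}} = \frac{1}{\frac{273374466152}{1527094485}} = \frac{1527094485}{273374466152}$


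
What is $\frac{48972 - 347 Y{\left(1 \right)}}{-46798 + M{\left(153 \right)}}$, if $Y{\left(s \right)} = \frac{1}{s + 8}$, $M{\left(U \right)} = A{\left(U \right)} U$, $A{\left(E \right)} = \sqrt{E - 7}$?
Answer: $- \frac{10304942999}{9839857905} - \frac{7486817 \sqrt{146}}{2186635090} \approx -1.0886$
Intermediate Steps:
$A{\left(E \right)} = \sqrt{-7 + E}$
$M{\left(U \right)} = U \sqrt{-7 + U}$ ($M{\left(U \right)} = \sqrt{-7 + U} U = U \sqrt{-7 + U}$)
$Y{\left(s \right)} = \frac{1}{8 + s}$
$\frac{48972 - 347 Y{\left(1 \right)}}{-46798 + M{\left(153 \right)}} = \frac{48972 - \frac{347}{8 + 1}}{-46798 + 153 \sqrt{-7 + 153}} = \frac{48972 - \frac{347}{9}}{-46798 + 153 \sqrt{146}} = \frac{440401}{9 \left(-46798 + 153 \sqrt{146}\right)}$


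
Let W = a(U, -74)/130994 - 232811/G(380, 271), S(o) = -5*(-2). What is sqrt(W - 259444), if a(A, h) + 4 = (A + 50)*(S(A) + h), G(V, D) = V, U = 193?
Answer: I*sqrt(40273390943671316605)/12444430 ≈ 509.96*I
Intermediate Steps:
S(o) = 10
a(A, h) = -4 + (10 + h)*(50 + A) (a(A, h) = -4 + (A + 50)*(10 + h) = -4 + (50 + A)*(10 + h) = -4 + (10 + h)*(50 + A))
W = -15251377707/24888860 (W = (496 + 10*193 + 50*(-74) + 193*(-74))/130994 - 232811/380 = (496 + 1930 - 3700 - 14282)*(1/130994) - 232811*1/380 = -15556*1/130994 - 232811/380 = -7778/65497 - 232811/380 = -15251377707/24888860 ≈ -612.78)
sqrt(W - 259444) = sqrt(-15251377707/24888860 - 259444) = sqrt(-6472516771547/24888860) = I*sqrt(40273390943671316605)/12444430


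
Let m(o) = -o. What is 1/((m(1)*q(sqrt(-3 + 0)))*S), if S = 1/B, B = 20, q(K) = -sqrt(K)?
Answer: -20*(-3)**(3/4)/3 ≈ 10.746 - 10.746*I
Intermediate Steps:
S = 1/20 ≈ 0.050000
1/((m(1)*q(sqrt(-3 + 0)))*S) = 1/(((-1*1)*(-sqrt(sqrt(-3 + 0))))*(1/20)) = 1/(-(-1)*sqrt(sqrt(-3))*(1/20)) = 1/(-(-1)*sqrt(I*sqrt(3))*(1/20)) = 1/(-(-1)*3**(1/4)*sqrt(I)*(1/20)) = 1/((3**(1/4)*sqrt(I))*(1/20)) = 1/(3**(1/4)*sqrt(I)/20) = -20*3**(3/4)*I**(3/2)/3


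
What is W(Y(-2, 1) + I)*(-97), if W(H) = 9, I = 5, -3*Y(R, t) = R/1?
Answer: -873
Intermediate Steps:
Y(R, t) = -R/3 (Y(R, t) = -R/(3*1) = -R/3)
W(Y(-2, 1) + I)*(-97) = 9*(-97) = -873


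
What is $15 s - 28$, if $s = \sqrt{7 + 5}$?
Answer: $-28 + 30 \sqrt{3} \approx 23.962$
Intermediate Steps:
$s = 2 \sqrt{3}$ ($s = \sqrt{12} = 2 \sqrt{3} \approx 3.4641$)
$15 s - 28 = 15 \cdot 2 \sqrt{3} - 28 = 30 \sqrt{3} - 28 = -28 + 30 \sqrt{3}$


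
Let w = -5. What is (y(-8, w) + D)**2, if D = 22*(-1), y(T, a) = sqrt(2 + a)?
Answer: (22 - I*sqrt(3))**2 ≈ 481.0 - 76.21*I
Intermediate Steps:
D = -22
(y(-8, w) + D)**2 = (sqrt(2 - 5) - 22)**2 = (sqrt(-3) - 22)**2 = (I*sqrt(3) - 22)**2 = (-22 + I*sqrt(3))**2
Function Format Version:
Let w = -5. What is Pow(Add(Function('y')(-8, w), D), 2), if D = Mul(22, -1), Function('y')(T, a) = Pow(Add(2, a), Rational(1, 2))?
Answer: Pow(Add(22, Mul(-1, I, Pow(3, Rational(1, 2)))), 2) ≈ Add(481.00, Mul(-76.210, I))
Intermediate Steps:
D = -22
Pow(Add(Function('y')(-8, w), D), 2) = Pow(Add(Pow(Add(2, -5), Rational(1, 2)), -22), 2) = Pow(Add(Pow(-3, Rational(1, 2)), -22), 2) = Pow(Add(Mul(I, Pow(3, Rational(1, 2))), -22), 2) = Pow(Add(-22, Mul(I, Pow(3, Rational(1, 2)))), 2)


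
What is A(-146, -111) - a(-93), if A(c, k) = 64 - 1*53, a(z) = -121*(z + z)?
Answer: -22495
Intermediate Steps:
a(z) = -242*z
A(c, k) = 11 (A(c, k) = 64 - 53 = 11)
A(-146, -111) - a(-93) = 11 - (-242)*(-93) = 11 - 1*22506 = 11 - 22506 = -22495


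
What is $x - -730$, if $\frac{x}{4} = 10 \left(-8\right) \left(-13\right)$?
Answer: $4890$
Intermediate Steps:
$x = 4160$ ($x = 4 \cdot 10 \left(-8\right) \left(-13\right) = 4 \left(\left(-80\right) \left(-13\right)\right) = 4 \cdot 1040 = 4160$)
$x - -730 = 4160 - -730 = 4160 + 730 = 4890$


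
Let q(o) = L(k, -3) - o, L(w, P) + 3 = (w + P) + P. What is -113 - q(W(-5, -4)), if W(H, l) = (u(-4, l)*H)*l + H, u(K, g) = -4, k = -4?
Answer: -185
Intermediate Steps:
L(w, P) = -3 + w + 2*P (L(w, P) = -3 + ((w + P) + P) = -3 + ((P + w) + P) = -3 + (w + 2*P) = -3 + w + 2*P)
W(H, l) = H - 4*H*l (W(H, l) = (-4*H)*l + H = -4*H*l + H = H - 4*H*l)
q(o) = -13 - o (q(o) = (-3 - 4 + 2*(-3)) - o = (-3 - 4 - 6) - o = -13 - o)
-113 - q(W(-5, -4)) = -113 - (-13 - (-5)*(1 - 4*(-4))) = -113 - (-13 - (-5)*(1 + 16)) = -113 - (-13 - (-5)*17) = -113 - (-13 - 1*(-85)) = -113 - (-13 + 85) = -113 - 1*72 = -113 - 72 = -185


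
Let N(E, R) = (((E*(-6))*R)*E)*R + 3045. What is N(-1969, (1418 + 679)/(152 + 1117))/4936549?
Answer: -420932492243/32714510223 ≈ -12.867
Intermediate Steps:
N(E, R) = 3045 - 6*E**2*R**2 (N(E, R) = (((-6*E)*R)*E)*R + 3045 = ((-6*E*R)*E)*R + 3045 = (-6*R*E**2)*R + 3045 = -6*E**2*R**2 + 3045 = 3045 - 6*E**2*R**2)
N(-1969, (1418 + 679)/(152 + 1117))/4936549 = (3045 - 6*(-1969)**2*((1418 + 679)/(152 + 1117))**2)/4936549 = (3045 - 6*3876961*(2097/1269)**2)*(1/4936549) = (3045 - 6*3876961*(2097*(1/1269))**2)*(1/4936549) = (3045 - 6*3876961*(233/141)**2)*(1/4936549) = (3045 - 6*3876961*54289/19881)*(1/4936549) = (3045 - 420952671458/6627)*(1/4936549) = -420932492243/6627*1/4936549 = -420932492243/32714510223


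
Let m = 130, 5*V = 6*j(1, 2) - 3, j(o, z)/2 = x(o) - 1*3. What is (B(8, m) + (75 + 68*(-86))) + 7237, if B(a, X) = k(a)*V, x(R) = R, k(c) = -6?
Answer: 7482/5 ≈ 1496.4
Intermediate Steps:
j(o, z) = -6 + 2*o (j(o, z) = 2*(o - 1*3) = 2*(o - 3) = 2*(-3 + o) = -6 + 2*o)
V = -27/5 (V = (6*(-6 + 2*1) - 3)/5 = (6*(-6 + 2) - 3)/5 = (6*(-4) - 3)/5 = (-24 - 3)/5 = (⅕)*(-27) = -27/5 ≈ -5.4000)
B(a, X) = 162/5 (B(a, X) = -6*(-27/5) = 162/5)
(B(8, m) + (75 + 68*(-86))) + 7237 = (162/5 + (75 + 68*(-86))) + 7237 = (162/5 + (75 - 5848)) + 7237 = (162/5 - 5773) + 7237 = -28703/5 + 7237 = 7482/5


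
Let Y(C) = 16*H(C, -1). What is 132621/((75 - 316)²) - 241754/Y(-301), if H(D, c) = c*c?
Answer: -7019596069/464648 ≈ -15107.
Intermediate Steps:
H(D, c) = c²
Y(C) = 16 (Y(C) = 16*(-1)² = 16*1 = 16)
132621/((75 - 316)²) - 241754/Y(-301) = 132621/((75 - 316)²) - 241754/16 = 132621/((-241)²) - 241754*1/16 = 132621/58081 - 120877/8 = -7019596069/464648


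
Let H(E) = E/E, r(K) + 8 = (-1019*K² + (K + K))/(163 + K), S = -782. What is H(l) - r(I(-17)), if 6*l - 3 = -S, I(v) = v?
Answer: 295839/146 ≈ 2026.3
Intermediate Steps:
l = 785/6 (l = ½ + (-1*(-782))/6 = ½ + (⅙)*782 = ½ + 391/3 = 785/6 ≈ 130.83)
r(K) = -8 + (-1019*K² + 2*K)/(163 + K) (r(K) = -8 + (-1019*K² + (K + K))/(163 + K) = -8 + (-1019*K² + 2*K)/(163 + K))
H(E) = 1
H(l) - r(I(-17)) = 1 - (-1304 - 1019*(-17)² - 6*(-17))/(163 - 17) = 1 - (-1304 - 1019*289 + 102)/146 = 1 - (-1304 - 294491 + 102)/146 = 1 - (-295693)/146 = 1 - 1*(-295693/146) = 1 + 295693/146 = 295839/146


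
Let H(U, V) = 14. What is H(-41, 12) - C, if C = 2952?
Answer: -2938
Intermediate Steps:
H(-41, 12) - C = 14 - 1*2952 = 14 - 2952 = -2938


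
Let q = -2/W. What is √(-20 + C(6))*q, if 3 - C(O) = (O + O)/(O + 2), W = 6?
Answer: -I*√74/6 ≈ -1.4337*I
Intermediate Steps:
q = -⅓ (q = -2/6 = (⅙)*(-2) = -⅓ ≈ -0.33333)
C(O) = 3 - 2*O/(2 + O) (C(O) = 3 - (O + O)/(O + 2) = 3 - 2*O/(2 + O))
√(-20 + C(6))*q = √(-20 + (6 + 6)/(2 + 6))*(-⅓) = √(-20 + 12/8)*(-⅓) = √(-20 + (⅛)*12)*(-⅓) = √(-20 + 3/2)*(-⅓) = √(-37/2)*(-⅓) = (I*√74/2)*(-⅓) = -I*√74/6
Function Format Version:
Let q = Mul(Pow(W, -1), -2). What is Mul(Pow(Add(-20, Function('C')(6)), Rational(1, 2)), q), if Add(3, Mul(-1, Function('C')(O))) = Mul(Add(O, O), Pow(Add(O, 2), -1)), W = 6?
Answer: Mul(Rational(-1, 6), I, Pow(74, Rational(1, 2))) ≈ Mul(-1.4337, I)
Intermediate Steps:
q = Rational(-1, 3) (q = Mul(Pow(6, -1), -2) = Mul(Rational(1, 6), -2) = Rational(-1, 3) ≈ -0.33333)
Function('C')(O) = Add(3, Mul(-2, O, Pow(Add(2, O), -1))) (Function('C')(O) = Add(3, Mul(-1, Mul(Add(O, O), Pow(Add(O, 2), -1)))) = Add(3, Mul(-1, Mul(Mul(2, O), Pow(Add(2, O), -1)))) = Add(3, Mul(-1, Mul(2, O, Pow(Add(2, O), -1)))) = Add(3, Mul(-2, O, Pow(Add(2, O), -1))))
Mul(Pow(Add(-20, Function('C')(6)), Rational(1, 2)), q) = Mul(Pow(Add(-20, Mul(Pow(Add(2, 6), -1), Add(6, 6))), Rational(1, 2)), Rational(-1, 3)) = Mul(Pow(Add(-20, Mul(Pow(8, -1), 12)), Rational(1, 2)), Rational(-1, 3)) = Mul(Pow(Add(-20, Mul(Rational(1, 8), 12)), Rational(1, 2)), Rational(-1, 3)) = Mul(Pow(Add(-20, Rational(3, 2)), Rational(1, 2)), Rational(-1, 3)) = Mul(Pow(Rational(-37, 2), Rational(1, 2)), Rational(-1, 3)) = Mul(Mul(Rational(1, 2), I, Pow(74, Rational(1, 2))), Rational(-1, 3)) = Mul(Rational(-1, 6), I, Pow(74, Rational(1, 2)))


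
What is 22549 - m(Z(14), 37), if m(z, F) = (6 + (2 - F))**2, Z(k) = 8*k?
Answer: 21708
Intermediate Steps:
m(z, F) = (8 - F)**2
22549 - m(Z(14), 37) = 22549 - (-8 + 37)**2 = 22549 - 1*29**2 = 22549 - 1*841 = 22549 - 841 = 21708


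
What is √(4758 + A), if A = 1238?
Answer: 2*√1499 ≈ 77.434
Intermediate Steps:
√(4758 + A) = √(4758 + 1238) = √5996 = 2*√1499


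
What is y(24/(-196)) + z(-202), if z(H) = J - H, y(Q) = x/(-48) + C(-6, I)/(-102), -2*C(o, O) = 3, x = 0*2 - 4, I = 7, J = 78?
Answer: 14285/51 ≈ 280.10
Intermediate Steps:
x = -4 (x = 0 - 4 = -4)
C(o, O) = -3/2 (C(o, O) = -½*3 = -3/2)
y(Q) = 5/51 (y(Q) = -4/(-48) - 3/2/(-102) = -4*(-1/48) - 3/2*(-1/102) = 1/12 + 1/68 = 5/51)
z(H) = 78 - H
y(24/(-196)) + z(-202) = 5/51 + (78 - 1*(-202)) = 5/51 + (78 + 202) = 5/51 + 280 = 14285/51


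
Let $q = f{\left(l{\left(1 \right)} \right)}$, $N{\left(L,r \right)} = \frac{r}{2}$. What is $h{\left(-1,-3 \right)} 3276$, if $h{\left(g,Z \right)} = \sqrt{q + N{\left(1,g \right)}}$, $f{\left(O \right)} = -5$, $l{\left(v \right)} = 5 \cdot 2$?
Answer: $1638 i \sqrt{22} \approx 7682.9 i$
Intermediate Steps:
$N{\left(L,r \right)} = \frac{r}{2}$ ($N{\left(L,r \right)} = r \frac{1}{2} = \frac{r}{2}$)
$l{\left(v \right)} = 10$
$q = -5$
$h{\left(g,Z \right)} = \sqrt{-5 + \frac{g}{2}}$
$h{\left(-1,-3 \right)} 3276 = \frac{\sqrt{-20 + 2 \left(-1\right)}}{2} \cdot 3276 = \frac{\sqrt{-20 - 2}}{2} \cdot 3276 = \frac{\sqrt{-22}}{2} \cdot 3276 = \frac{i \sqrt{22}}{2} \cdot 3276 = 1638 i \sqrt{22}$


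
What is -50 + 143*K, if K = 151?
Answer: 21543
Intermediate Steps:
-50 + 143*K = -50 + 143*151 = -50 + 21593 = 21543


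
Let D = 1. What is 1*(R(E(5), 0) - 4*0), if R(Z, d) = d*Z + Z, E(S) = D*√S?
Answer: √5 ≈ 2.2361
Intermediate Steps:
E(S) = √S (E(S) = 1*√S = √S)
R(Z, d) = Z + Z*d (R(Z, d) = Z*d + Z = Z + Z*d)
1*(R(E(5), 0) - 4*0) = 1*(√5*(1 + 0) - 4*0) = 1*(√5*1 + 0) = 1*(√5 + 0) = 1*√5 = √5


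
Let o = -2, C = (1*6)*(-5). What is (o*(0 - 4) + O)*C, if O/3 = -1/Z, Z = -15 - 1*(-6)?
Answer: -250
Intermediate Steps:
Z = -9 (Z = -15 + 6 = -9)
C = -30 (C = 6*(-5) = -30)
O = ⅓ (O = 3*(-1/(-9)) = 3*(-1*(-⅑)) = 3*(⅑) = ⅓ ≈ 0.33333)
(o*(0 - 4) + O)*C = (-2*(0 - 4) + ⅓)*(-30) = (-2*(-4) + ⅓)*(-30) = (8 + ⅓)*(-30) = (25/3)*(-30) = -250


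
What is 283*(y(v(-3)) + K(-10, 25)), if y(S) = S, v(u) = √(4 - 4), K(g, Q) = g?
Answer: -2830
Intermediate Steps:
v(u) = 0 (v(u) = √0 = 0)
283*(y(v(-3)) + K(-10, 25)) = 283*(0 - 10) = 283*(-10) = -2830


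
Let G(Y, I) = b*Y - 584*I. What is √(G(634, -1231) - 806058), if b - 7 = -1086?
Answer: 2*I*√192810 ≈ 878.2*I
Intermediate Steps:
b = -1079 (b = 7 - 1086 = -1079)
G(Y, I) = -1079*Y - 584*I
√(G(634, -1231) - 806058) = √((-1079*634 - 584*(-1231)) - 806058) = √((-684086 + 718904) - 806058) = √(34818 - 806058) = √(-771240) = 2*I*√192810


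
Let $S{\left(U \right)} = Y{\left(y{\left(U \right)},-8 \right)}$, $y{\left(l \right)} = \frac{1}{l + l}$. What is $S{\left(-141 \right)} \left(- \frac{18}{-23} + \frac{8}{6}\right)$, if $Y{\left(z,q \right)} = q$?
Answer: $- \frac{1168}{69} \approx -16.928$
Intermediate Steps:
$y{\left(l \right)} = \frac{1}{2 l}$
$S{\left(U \right)} = -8$
$S{\left(-141 \right)} \left(- \frac{18}{-23} + \frac{8}{6}\right) = - 8 \left(- \frac{18}{-23} + \frac{8}{6}\right) = - 8 \left(\left(-18\right) \left(- \frac{1}{23}\right) + 8 \cdot \frac{1}{6}\right) = - 8 \left(\frac{18}{23} + \frac{4}{3}\right) = \left(-8\right) \frac{146}{69} = - \frac{1168}{69}$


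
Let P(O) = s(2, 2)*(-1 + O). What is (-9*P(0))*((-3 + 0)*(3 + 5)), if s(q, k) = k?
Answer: -432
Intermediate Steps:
P(O) = -2 + 2*O (P(O) = 2*(-1 + O) = -2 + 2*O)
(-9*P(0))*((-3 + 0)*(3 + 5)) = (-9*(-2 + 2*0))*((-3 + 0)*(3 + 5)) = (-9*(-2 + 0))*(-3*8) = -9*(-2)*(-24) = 18*(-24) = -432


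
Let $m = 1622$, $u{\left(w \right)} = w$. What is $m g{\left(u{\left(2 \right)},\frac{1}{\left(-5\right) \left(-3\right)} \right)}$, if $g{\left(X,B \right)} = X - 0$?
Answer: $3244$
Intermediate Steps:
$g{\left(X,B \right)} = X$ ($g{\left(X,B \right)} = X + 0 = X$)
$m g{\left(u{\left(2 \right)},\frac{1}{\left(-5\right) \left(-3\right)} \right)} = 1622 \cdot 2 = 3244$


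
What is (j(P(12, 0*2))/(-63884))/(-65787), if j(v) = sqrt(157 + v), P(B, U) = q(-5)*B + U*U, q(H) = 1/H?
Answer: sqrt(3865)/21013683540 ≈ 2.9585e-9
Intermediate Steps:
q(H) = 1/H
P(B, U) = U**2 - B/5 (P(B, U) = B/(-5) + U*U = -B/5 + U**2 = U**2 - B/5)
(j(P(12, 0*2))/(-63884))/(-65787) = (sqrt(157 + ((0*2)**2 - 1/5*12))/(-63884))/(-65787) = (sqrt(157 + (0**2 - 12/5))*(-1/63884))*(-1/65787) = (sqrt(157 + (0 - 12/5))*(-1/63884))*(-1/65787) = (sqrt(157 - 12/5)*(-1/63884))*(-1/65787) = (sqrt(773/5)*(-1/63884))*(-1/65787) = ((sqrt(3865)/5)*(-1/63884))*(-1/65787) = -sqrt(3865)/319420*(-1/65787) = sqrt(3865)/21013683540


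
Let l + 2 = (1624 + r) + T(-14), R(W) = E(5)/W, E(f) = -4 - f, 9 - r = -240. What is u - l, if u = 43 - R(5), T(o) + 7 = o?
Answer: -9026/5 ≈ -1805.2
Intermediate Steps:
r = 249 (r = 9 - 1*(-240) = 9 + 240 = 249)
T(o) = -7 + o
R(W) = -9/W (R(W) = (-4 - 1*5)/W = (-4 - 5)/W = -9/W)
u = 224/5 (u = 43 - (-9)/5 = 43 - 1*(-9/5) = 43 + 9/5 = 224/5 ≈ 44.800)
l = 1850 (l = -2 + ((1624 + 249) + (-7 - 14)) = -2 + (1873 - 21) = -2 + 1852 = 1850)
u - l = 224/5 - 1*1850 = 224/5 - 1850 = -9026/5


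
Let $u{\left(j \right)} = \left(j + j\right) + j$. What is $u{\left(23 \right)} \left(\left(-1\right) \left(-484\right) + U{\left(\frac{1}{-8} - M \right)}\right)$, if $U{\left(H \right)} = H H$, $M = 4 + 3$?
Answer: $\frac{2361525}{64} \approx 36899.0$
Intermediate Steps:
$M = 7$
$u{\left(j \right)} = 3 j$ ($u{\left(j \right)} = 2 j + j = 3 j$)
$U{\left(H \right)} = H^{2}$
$u{\left(23 \right)} \left(\left(-1\right) \left(-484\right) + U{\left(\frac{1}{-8} - M \right)}\right) = 3 \cdot 23 \left(\left(-1\right) \left(-484\right) + \left(\frac{1}{-8} - 7\right)^{2}\right) = 69 \left(484 + \left(- \frac{1}{8} - 7\right)^{2}\right) = 69 \left(484 + \left(- \frac{57}{8}\right)^{2}\right) = 69 \left(484 + \frac{3249}{64}\right) = 69 \cdot \frac{34225}{64} = \frac{2361525}{64}$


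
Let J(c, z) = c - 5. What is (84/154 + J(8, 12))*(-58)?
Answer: -2262/11 ≈ -205.64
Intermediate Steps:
J(c, z) = -5 + c
(84/154 + J(8, 12))*(-58) = (84/154 + (-5 + 8))*(-58) = (84*(1/154) + 3)*(-58) = (6/11 + 3)*(-58) = (39/11)*(-58) = -2262/11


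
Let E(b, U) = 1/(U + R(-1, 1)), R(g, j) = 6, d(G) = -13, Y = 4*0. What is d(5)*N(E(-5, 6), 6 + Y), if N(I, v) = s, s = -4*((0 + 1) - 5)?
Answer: -208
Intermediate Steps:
Y = 0
s = 16 (s = -4*(1 - 5) = -4*(-4) = 16)
E(b, U) = 1/(6 + U) (E(b, U) = 1/(U + 6) = 1/(6 + U))
N(I, v) = 16
d(5)*N(E(-5, 6), 6 + Y) = -13*16 = -208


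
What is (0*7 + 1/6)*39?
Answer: 13/2 ≈ 6.5000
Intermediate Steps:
(0*7 + 1/6)*39 = (0 + ⅙)*39 = (⅙)*39 = 13/2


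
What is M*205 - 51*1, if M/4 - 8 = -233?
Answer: -184551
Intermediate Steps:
M = -900 (M = 32 + 4*(-233) = 32 - 932 = -900)
M*205 - 51*1 = -900*205 - 51*1 = -184500 - 51 = -184551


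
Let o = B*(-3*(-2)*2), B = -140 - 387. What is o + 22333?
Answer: 16009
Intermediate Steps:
B = -527
o = -6324 (o = -527*(-3*(-2))*2 = -3162*2 = -527*12 = -6324)
o + 22333 = -6324 + 22333 = 16009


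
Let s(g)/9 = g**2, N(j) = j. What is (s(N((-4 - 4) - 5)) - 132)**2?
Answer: 1929321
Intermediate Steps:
s(g) = 9*g**2
(s(N((-4 - 4) - 5)) - 132)**2 = (9*((-4 - 4) - 5)**2 - 132)**2 = (9*(-8 - 5)**2 - 132)**2 = (9*(-13)**2 - 132)**2 = (9*169 - 132)**2 = (1521 - 132)**2 = 1389**2 = 1929321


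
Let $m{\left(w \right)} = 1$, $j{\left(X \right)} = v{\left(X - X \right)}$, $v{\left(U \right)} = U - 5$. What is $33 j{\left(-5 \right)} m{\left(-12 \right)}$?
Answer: $-165$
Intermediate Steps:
$v{\left(U \right)} = -5 + U$ ($v{\left(U \right)} = U - 5 = -5 + U$)
$j{\left(X \right)} = -5$ ($j{\left(X \right)} = -5 + \left(X - X\right) = -5 + 0 = -5$)
$33 j{\left(-5 \right)} m{\left(-12 \right)} = 33 \left(-5\right) 1 = \left(-165\right) 1 = -165$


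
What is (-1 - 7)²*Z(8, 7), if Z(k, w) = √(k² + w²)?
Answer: 64*√113 ≈ 680.33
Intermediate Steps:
(-1 - 7)²*Z(8, 7) = (-1 - 7)²*√(8² + 7²) = (-8)²*√(64 + 49) = 64*√113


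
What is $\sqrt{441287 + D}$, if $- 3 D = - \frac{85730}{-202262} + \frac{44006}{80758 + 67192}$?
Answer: $\frac{7 \sqrt{181453716885959752051191}}{4488699435} \approx 664.29$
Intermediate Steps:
$D = - \frac{5396123768}{22443497175}$ ($D = - \frac{- \frac{85730}{-202262} + \frac{44006}{80758 + 67192}}{3} = - \frac{\left(-85730\right) \left(- \frac{1}{202262}\right) + \frac{44006}{147950}}{3} = - \frac{\frac{42865}{101131} + 44006 \cdot \frac{1}{147950}}{3} = - \frac{\frac{42865}{101131} + \frac{22003}{73975}}{3} = \left(- \frac{1}{3}\right) \frac{5396123768}{7481165725} = - \frac{5396123768}{22443497175} \approx -0.24043$)
$\sqrt{441287 + D} = \sqrt{441287 - \frac{5396123768}{22443497175}} = \sqrt{\frac{9904018141740457}{22443497175}} = \frac{7 \sqrt{181453716885959752051191}}{4488699435}$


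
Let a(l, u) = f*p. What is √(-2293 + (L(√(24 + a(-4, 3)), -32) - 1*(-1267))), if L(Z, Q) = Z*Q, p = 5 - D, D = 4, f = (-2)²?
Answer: √(-1026 - 64*√7) ≈ 34.573*I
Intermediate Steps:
f = 4
p = 1 (p = 5 - 1*4 = 5 - 4 = 1)
a(l, u) = 4 (a(l, u) = 4*1 = 4)
L(Z, Q) = Q*Z
√(-2293 + (L(√(24 + a(-4, 3)), -32) - 1*(-1267))) = √(-2293 + (-32*√(24 + 4) - 1*(-1267))) = √(-2293 + (-64*√7 + 1267)) = √(-2293 + (1267 - 64*√7)) = √(-1026 - 64*√7)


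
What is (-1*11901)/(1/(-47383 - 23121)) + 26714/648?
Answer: 271858079053/324 ≈ 8.3907e+8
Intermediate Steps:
(-1*11901)/(1/(-47383 - 23121)) + 26714/648 = -11901/(1/(-70504)) + 26714*(1/648) = -11901/(-1/70504) + 13357/324 = -11901*(-70504) + 13357/324 = 839068104 + 13357/324 = 271858079053/324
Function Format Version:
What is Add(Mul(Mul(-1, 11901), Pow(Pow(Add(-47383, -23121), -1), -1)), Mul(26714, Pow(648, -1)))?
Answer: Rational(271858079053, 324) ≈ 8.3907e+8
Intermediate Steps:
Add(Mul(Mul(-1, 11901), Pow(Pow(Add(-47383, -23121), -1), -1)), Mul(26714, Pow(648, -1))) = Add(Mul(-11901, Pow(Pow(-70504, -1), -1)), Mul(26714, Rational(1, 648))) = Add(Mul(-11901, Pow(Rational(-1, 70504), -1)), Rational(13357, 324)) = Add(Mul(-11901, -70504), Rational(13357, 324)) = Add(839068104, Rational(13357, 324)) = Rational(271858079053, 324)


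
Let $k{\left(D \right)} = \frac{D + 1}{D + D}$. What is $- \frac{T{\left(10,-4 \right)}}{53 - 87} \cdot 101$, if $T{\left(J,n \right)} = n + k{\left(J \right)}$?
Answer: $- \frac{6969}{680} \approx -10.249$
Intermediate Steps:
$k{\left(D \right)} = \frac{1 + D}{2 D}$
$T{\left(J,n \right)} = n + \frac{1 + J}{2 J}$
$- \frac{T{\left(10,-4 \right)}}{53 - 87} \cdot 101 = - \frac{\frac{1}{2} - 4 + \frac{1}{2 \cdot 10}}{53 - 87} \cdot 101 = - \frac{\frac{1}{2} - 4 + \frac{1}{2} \cdot \frac{1}{10}}{-34} \cdot 101 = - \left(\frac{1}{2} - 4 + \frac{1}{20}\right) \left(- \frac{1}{34}\right) 101 = - \left(- \frac{69}{20}\right) \left(- \frac{1}{34}\right) 101 = - \frac{69 \cdot 101}{680} = \left(-1\right) \frac{6969}{680} = - \frac{6969}{680}$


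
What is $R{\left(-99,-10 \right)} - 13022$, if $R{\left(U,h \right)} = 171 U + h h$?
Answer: $-29851$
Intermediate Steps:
$R{\left(U,h \right)} = h^{2} + 171 U$ ($R{\left(U,h \right)} = 171 U + h^{2} = h^{2} + 171 U$)
$R{\left(-99,-10 \right)} - 13022 = \left(\left(-10\right)^{2} + 171 \left(-99\right)\right) - 13022 = \left(100 - 16929\right) - 13022 = -16829 - 13022 = -29851$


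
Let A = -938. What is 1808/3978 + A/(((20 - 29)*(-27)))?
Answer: -182890/53703 ≈ -3.4056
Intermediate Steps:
1808/3978 + A/(((20 - 29)*(-27))) = 1808/3978 - 938*(-1/(27*(20 - 29))) = 1808*(1/3978) - 938/((-9*(-27))) = 904/1989 - 938/243 = -182890/53703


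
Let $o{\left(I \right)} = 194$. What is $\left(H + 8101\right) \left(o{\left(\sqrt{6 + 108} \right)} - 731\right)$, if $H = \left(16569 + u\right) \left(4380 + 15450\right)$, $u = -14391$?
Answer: $-23197240617$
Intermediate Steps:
$H = 43189740$ ($H = \left(16569 - 14391\right) \left(4380 + 15450\right) = 2178 \cdot 19830 = 43189740$)
$\left(H + 8101\right) \left(o{\left(\sqrt{6 + 108} \right)} - 731\right) = \left(43189740 + 8101\right) \left(194 - 731\right) = 43197841 \left(-537\right) = -23197240617$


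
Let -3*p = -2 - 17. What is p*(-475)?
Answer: -9025/3 ≈ -3008.3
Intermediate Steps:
p = 19/3 (p = -(-2 - 17)/3 = -⅓*(-19) = 19/3 ≈ 6.3333)
p*(-475) = (19/3)*(-475) = -9025/3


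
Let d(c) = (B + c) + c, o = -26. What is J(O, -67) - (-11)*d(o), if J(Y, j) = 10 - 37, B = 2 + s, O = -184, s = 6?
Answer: -511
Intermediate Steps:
B = 8 (B = 2 + 6 = 8)
d(c) = 8 + 2*c (d(c) = (8 + c) + c = 8 + 2*c)
J(Y, j) = -27
J(O, -67) - (-11)*d(o) = -27 - (-11)*(8 + 2*(-26)) = -27 - (-11)*(8 - 52) = -27 - (-11)*(-44) = -27 - 1*484 = -27 - 484 = -511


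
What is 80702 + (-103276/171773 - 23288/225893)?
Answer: 3131397360983786/38802318289 ≈ 80701.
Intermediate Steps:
80702 + (-103276/171773 - 23288/225893) = 80702 - 27329575092/38802318289 = 3131397360983786/38802318289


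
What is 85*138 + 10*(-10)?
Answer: 11630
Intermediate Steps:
85*138 + 10*(-10) = 11730 - 100 = 11630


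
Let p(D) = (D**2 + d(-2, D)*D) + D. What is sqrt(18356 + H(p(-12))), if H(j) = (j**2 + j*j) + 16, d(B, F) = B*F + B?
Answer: 2*sqrt(13305) ≈ 230.69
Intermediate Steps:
d(B, F) = B + B*F
p(D) = D + D**2 + D*(-2 - 2*D) (p(D) = (D**2 + (-2*(1 + D))*D) + D = (D**2 + (-2 - 2*D)*D) + D = (D**2 + D*(-2 - 2*D)) + D = D + D**2 + D*(-2 - 2*D))
H(j) = 16 + 2*j**2 (H(j) = (j**2 + j**2) + 16 = 2*j**2 + 16 = 16 + 2*j**2)
sqrt(18356 + H(p(-12))) = sqrt(18356 + (16 + 2*(-12*(-1 - 1*(-12)))**2)) = sqrt(18356 + (16 + 2*(-12*(-1 + 12))**2)) = sqrt(18356 + (16 + 2*(-12*11)**2)) = sqrt(18356 + (16 + 2*(-132)**2)) = sqrt(18356 + (16 + 2*17424)) = sqrt(18356 + (16 + 34848)) = sqrt(18356 + 34864) = sqrt(53220) = 2*sqrt(13305)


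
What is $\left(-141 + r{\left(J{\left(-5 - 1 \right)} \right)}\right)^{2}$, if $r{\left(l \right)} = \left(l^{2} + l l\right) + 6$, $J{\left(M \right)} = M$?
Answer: $3969$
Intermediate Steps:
$r{\left(l \right)} = 6 + 2 l^{2}$ ($r{\left(l \right)} = \left(l^{2} + l^{2}\right) + 6 = 2 l^{2} + 6 = 6 + 2 l^{2}$)
$\left(-141 + r{\left(J{\left(-5 - 1 \right)} \right)}\right)^{2} = \left(-141 + \left(6 + 2 \left(-5 - 1\right)^{2}\right)\right)^{2} = \left(-141 + \left(6 + 2 \left(-6\right)^{2}\right)\right)^{2} = \left(-141 + \left(6 + 2 \cdot 36\right)\right)^{2} = \left(-141 + \left(6 + 72\right)\right)^{2} = \left(-141 + 78\right)^{2} = \left(-63\right)^{2} = 3969$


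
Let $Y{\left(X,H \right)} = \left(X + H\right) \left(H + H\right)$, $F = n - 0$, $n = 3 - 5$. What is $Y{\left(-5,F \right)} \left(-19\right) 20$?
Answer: $-10640$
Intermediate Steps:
$n = -2$
$F = -2$ ($F = -2 - 0 = -2 + 0 = -2$)
$Y{\left(X,H \right)} = 2 H \left(H + X\right)$ ($Y{\left(X,H \right)} = \left(H + X\right) 2 H = 2 H \left(H + X\right)$)
$Y{\left(-5,F \right)} \left(-19\right) 20 = 2 \left(-2\right) \left(-2 - 5\right) \left(-19\right) 20 = 2 \left(-2\right) \left(-7\right) \left(-19\right) 20 = 28 \left(-19\right) 20 = \left(-532\right) 20 = -10640$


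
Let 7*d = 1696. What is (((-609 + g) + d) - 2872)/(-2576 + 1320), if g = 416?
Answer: 19759/8792 ≈ 2.2474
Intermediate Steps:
d = 1696/7 (d = (1/7)*1696 = 1696/7 ≈ 242.29)
(((-609 + g) + d) - 2872)/(-2576 + 1320) = (((-609 + 416) + 1696/7) - 2872)/(-2576 + 1320) = ((-193 + 1696/7) - 2872)/(-1256) = (345/7 - 2872)*(-1/1256) = -19759/7*(-1/1256) = 19759/8792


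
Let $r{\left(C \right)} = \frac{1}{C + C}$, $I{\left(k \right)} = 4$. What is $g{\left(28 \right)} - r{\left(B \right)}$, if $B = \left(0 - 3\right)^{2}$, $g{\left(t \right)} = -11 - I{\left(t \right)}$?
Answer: $- \frac{271}{18} \approx -15.056$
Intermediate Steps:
$g{\left(t \right)} = -15$ ($g{\left(t \right)} = -11 - 4 = -15$)
$B = 9$ ($B = \left(-3\right)^{2} = 9$)
$r{\left(C \right)} = \frac{1}{2 C}$
$g{\left(28 \right)} - r{\left(B \right)} = -15 - \frac{1}{2 \cdot 9} = -15 - \frac{1}{2} \cdot \frac{1}{9} = -15 - \frac{1}{18} = - \frac{271}{18}$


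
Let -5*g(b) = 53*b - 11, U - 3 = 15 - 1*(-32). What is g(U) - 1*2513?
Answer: -15204/5 ≈ -3040.8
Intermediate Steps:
U = 50 (U = 3 + (15 - 1*(-32)) = 3 + (15 + 32) = 3 + 47 = 50)
g(b) = 11/5 - 53*b/5 (g(b) = -(53*b - 11)/5 = -(-11 + 53*b)/5 = 11/5 - 53*b/5)
g(U) - 1*2513 = (11/5 - 53/5*50) - 1*2513 = (11/5 - 530) - 2513 = -2639/5 - 2513 = -15204/5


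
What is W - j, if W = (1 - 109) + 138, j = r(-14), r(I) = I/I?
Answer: 29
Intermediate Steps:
r(I) = 1
j = 1
W = 30 (W = -108 + 138 = 30)
W - j = 30 - 1*1 = 30 - 1 = 29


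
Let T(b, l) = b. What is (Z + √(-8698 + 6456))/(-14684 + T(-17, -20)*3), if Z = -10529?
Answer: 10529/14735 - I*√2242/14735 ≈ 0.71456 - 0.0032134*I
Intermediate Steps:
(Z + √(-8698 + 6456))/(-14684 + T(-17, -20)*3) = (-10529 + √(-8698 + 6456))/(-14684 - 17*3) = (-10529 + √(-2242))/(-14684 - 51) = (-10529 + I*√2242)/(-14735) = (-10529 + I*√2242)*(-1/14735) = 10529/14735 - I*√2242/14735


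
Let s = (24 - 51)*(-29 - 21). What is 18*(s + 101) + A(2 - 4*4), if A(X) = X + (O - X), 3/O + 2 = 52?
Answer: 1305903/50 ≈ 26118.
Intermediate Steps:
O = 3/50 (O = 3/(-2 + 52) = 3/50 ≈ 0.060000)
A(X) = 3/50 (A(X) = X + (3/50 - X) = 3/50)
s = 1350 (s = -27*(-50) = 1350)
18*(s + 101) + A(2 - 4*4) = 18*(1350 + 101) + 3/50 = 18*1451 + 3/50 = 26118 + 3/50 = 1305903/50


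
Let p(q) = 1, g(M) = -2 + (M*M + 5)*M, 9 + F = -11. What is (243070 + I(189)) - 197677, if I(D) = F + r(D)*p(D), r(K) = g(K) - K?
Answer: 6797396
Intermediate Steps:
F = -20 (F = -9 - 11 = -20)
g(M) = -2 + M*(5 + M²) (g(M) = -2 + (M² + 5)*M = -2 + (5 + M²)*M = -2 + M*(5 + M²))
r(K) = -2 + K³ + 4*K (r(K) = (-2 + K³ + 5*K) - K = -2 + K³ + 4*K)
I(D) = -22 + D³ + 4*D (I(D) = -20 + (-2 + D³ + 4*D)*1 = -20 + (-2 + D³ + 4*D) = -22 + D³ + 4*D)
(243070 + I(189)) - 197677 = (243070 + (-22 + 189³ + 4*189)) - 197677 = (243070 + (-22 + 6751269 + 756)) - 197677 = (243070 + 6752003) - 197677 = 6995073 - 197677 = 6797396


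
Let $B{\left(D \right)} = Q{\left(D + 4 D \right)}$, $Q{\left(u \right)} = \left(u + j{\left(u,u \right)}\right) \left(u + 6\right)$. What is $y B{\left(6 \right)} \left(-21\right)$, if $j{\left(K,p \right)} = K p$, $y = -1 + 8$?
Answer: $-4921560$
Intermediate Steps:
$y = 7$
$Q{\left(u \right)} = \left(6 + u\right) \left(u + u^{2}\right)$ ($Q{\left(u \right)} = \left(u + u u\right) \left(u + 6\right) = \left(u + u^{2}\right) \left(6 + u\right) = \left(6 + u\right) \left(u + u^{2}\right)$)
$B{\left(D \right)} = 5 D \left(6 + 25 D^{2} + 35 D\right)$ ($B{\left(D \right)} = \left(D + 4 D\right) \left(6 + \left(D + 4 D\right)^{2} + 7 \left(D + 4 D\right)\right) = 5 D \left(6 + \left(5 D\right)^{2} + 7 \cdot 5 D\right) = 5 D \left(6 + 25 D^{2} + 35 D\right)$)
$y B{\left(6 \right)} \left(-21\right) = 7 \cdot 5 \cdot 6 \left(6 + 25 \cdot 6^{2} + 35 \cdot 6\right) \left(-21\right) = 7 \cdot 5 \cdot 6 \left(6 + 25 \cdot 36 + 210\right) \left(-21\right) = 7 \cdot 5 \cdot 6 \left(6 + 900 + 210\right) \left(-21\right) = 7 \cdot 5 \cdot 6 \cdot 1116 \left(-21\right) = 7 \cdot 33480 \left(-21\right) = 234360 \left(-21\right) = -4921560$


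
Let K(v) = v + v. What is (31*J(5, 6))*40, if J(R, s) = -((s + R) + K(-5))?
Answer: -1240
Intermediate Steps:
K(v) = 2*v
J(R, s) = 10 - R - s (J(R, s) = -((s + R) + 2*(-5)) = -((R + s) - 10) = -(-10 + R + s) = 10 - R - s)
(31*J(5, 6))*40 = (31*(10 - 1*5 - 1*6))*40 = (31*(10 - 5 - 6))*40 = (31*(-1))*40 = -31*40 = -1240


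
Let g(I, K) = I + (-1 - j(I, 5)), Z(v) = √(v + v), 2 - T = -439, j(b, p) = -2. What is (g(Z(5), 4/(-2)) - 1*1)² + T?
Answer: 451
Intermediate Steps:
T = 441 (T = 2 - 1*(-439) = 2 + 439 = 441)
Z(v) = √2*√v (Z(v) = √(2*v) = √2*√v)
g(I, K) = 1 + I (g(I, K) = I + (-1 - 1*(-2)) = I + (-1 + 2) = I + 1 = 1 + I)
(g(Z(5), 4/(-2)) - 1*1)² + T = ((1 + √2*√5) - 1*1)² + 441 = ((1 + √10) - 1)² + 441 = (√10)² + 441 = 10 + 441 = 451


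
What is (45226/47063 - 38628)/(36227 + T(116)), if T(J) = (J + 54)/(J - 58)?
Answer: -26359612901/24723794042 ≈ -1.0662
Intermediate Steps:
T(J) = (54 + J)/(-58 + J)
(45226/47063 - 38628)/(36227 + T(116)) = (45226/47063 - 38628)/(36227 + (54 + 116)/(-58 + 116)) = (45226*(1/47063) - 38628)/(36227 + 170/58) = (45226/47063 - 38628)/(36227 + (1/58)*170) = -1817904338/(47063*(36227 + 85/29)) = -1817904338/(47063*1050668/29) = -1817904338/47063*29/1050668 = -26359612901/24723794042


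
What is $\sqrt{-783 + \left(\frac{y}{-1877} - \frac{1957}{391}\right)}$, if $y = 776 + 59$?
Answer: $\frac{i \sqrt{424674518617185}}{733907} \approx 28.079 i$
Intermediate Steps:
$y = 835$
$\sqrt{-783 + \left(\frac{y}{-1877} - \frac{1957}{391}\right)} = \sqrt{-783 + \left(\frac{835}{-1877} - \frac{1957}{391}\right)} = \sqrt{-783 + \left(835 \left(- \frac{1}{1877}\right) - \frac{1957}{391}\right)} = \sqrt{-783 - \frac{3999774}{733907}} = \sqrt{- \frac{578648955}{733907}} = \frac{i \sqrt{424674518617185}}{733907}$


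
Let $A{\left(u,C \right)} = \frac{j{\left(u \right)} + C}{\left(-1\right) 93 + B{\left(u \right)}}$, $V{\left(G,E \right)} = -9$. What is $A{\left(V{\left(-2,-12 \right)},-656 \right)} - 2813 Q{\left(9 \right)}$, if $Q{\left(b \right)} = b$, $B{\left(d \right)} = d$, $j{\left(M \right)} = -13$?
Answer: $- \frac{860555}{34} \approx -25310.0$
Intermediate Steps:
$A{\left(u,C \right)} = \frac{-13 + C}{-93 + u}$ ($A{\left(u,C \right)} = \frac{-13 + C}{\left(-1\right) 93 + u} = \frac{-13 + C}{-93 + u}$)
$A{\left(V{\left(-2,-12 \right)},-656 \right)} - 2813 Q{\left(9 \right)} = \frac{-13 - 656}{-93 - 9} - 25317 = \frac{1}{-102} \left(-669\right) - 25317 = \left(- \frac{1}{102}\right) \left(-669\right) - 25317 = \frac{223}{34} - 25317 = - \frac{860555}{34}$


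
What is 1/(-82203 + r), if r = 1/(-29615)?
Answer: -29615/2434441846 ≈ -1.2165e-5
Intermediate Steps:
r = -1/29615 ≈ -3.3767e-5
1/(-82203 + r) = 1/(-82203 - 1/29615) = 1/(-2434441846/29615) = -29615/2434441846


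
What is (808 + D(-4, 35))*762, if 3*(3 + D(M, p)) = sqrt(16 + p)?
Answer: 613410 + 254*sqrt(51) ≈ 6.1522e+5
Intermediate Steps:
D(M, p) = -3 + sqrt(16 + p)/3
(808 + D(-4, 35))*762 = (808 + (-3 + sqrt(16 + 35)/3))*762 = (808 + (-3 + sqrt(51)/3))*762 = (805 + sqrt(51)/3)*762 = 613410 + 254*sqrt(51)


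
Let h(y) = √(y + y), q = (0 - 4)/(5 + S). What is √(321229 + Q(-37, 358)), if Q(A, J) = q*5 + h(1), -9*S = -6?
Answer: √(92834161 + 289*√2)/17 ≈ 566.77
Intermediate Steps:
S = ⅔ (S = -⅑*(-6) = ⅔ ≈ 0.66667)
q = -12/17 (q = (0 - 4)/(5 + ⅔) = -4/17/3 = -4*3/17 = -12/17 ≈ -0.70588)
h(y) = √2*√y (h(y) = √(2*y) = √2*√y)
Q(A, J) = -60/17 + √2 (Q(A, J) = -12/17*5 + √2*√1 = -60/17 + √2*1 = -60/17 + √2)
√(321229 + Q(-37, 358)) = √(321229 + (-60/17 + √2)) = √(5460833/17 + √2)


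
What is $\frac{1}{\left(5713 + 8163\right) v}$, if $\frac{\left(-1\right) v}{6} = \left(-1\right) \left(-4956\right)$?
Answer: $- \frac{1}{412616736} \approx -2.4236 \cdot 10^{-9}$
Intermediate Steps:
$v = -29736$ ($v = - 6 \left(\left(-1\right) \left(-4956\right)\right) = \left(-6\right) 4956 = -29736$)
$\frac{1}{\left(5713 + 8163\right) v} = \frac{1}{\left(5713 + 8163\right) \left(-29736\right)} = \frac{1}{13876} \left(- \frac{1}{29736}\right) = - \frac{1}{412616736}$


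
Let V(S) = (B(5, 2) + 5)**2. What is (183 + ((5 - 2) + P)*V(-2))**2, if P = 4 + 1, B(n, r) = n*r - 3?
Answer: 1782225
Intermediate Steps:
B(n, r) = -3 + n*r
V(S) = 144 (V(S) = ((-3 + 5*2) + 5)**2 = ((-3 + 10) + 5)**2 = (7 + 5)**2 = 12**2 = 144)
P = 5
(183 + ((5 - 2) + P)*V(-2))**2 = (183 + ((5 - 2) + 5)*144)**2 = (183 + (3 + 5)*144)**2 = (183 + 8*144)**2 = (183 + 1152)**2 = 1335**2 = 1782225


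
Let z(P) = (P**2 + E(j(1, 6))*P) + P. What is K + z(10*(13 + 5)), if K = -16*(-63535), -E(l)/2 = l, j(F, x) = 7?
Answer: 1046620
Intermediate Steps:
E(l) = -2*l
z(P) = P**2 - 13*P (z(P) = (P**2 + (-2*7)*P) + P = (P**2 - 14*P) + P = P**2 - 13*P)
K = 1016560
K + z(10*(13 + 5)) = 1016560 + (10*(13 + 5))*(-13 + 10*(13 + 5)) = 1016560 + (10*18)*(-13 + 10*18) = 1016560 + 180*(-13 + 180) = 1016560 + 180*167 = 1016560 + 30060 = 1046620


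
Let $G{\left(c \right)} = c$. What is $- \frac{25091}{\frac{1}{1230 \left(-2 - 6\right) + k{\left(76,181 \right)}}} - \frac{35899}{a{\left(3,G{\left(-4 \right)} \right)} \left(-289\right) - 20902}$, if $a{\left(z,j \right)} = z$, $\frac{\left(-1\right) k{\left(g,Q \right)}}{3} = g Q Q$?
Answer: $\frac{4085264596657591}{21769} \approx 1.8766 \cdot 10^{11}$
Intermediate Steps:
$k{\left(g,Q \right)} = - 3 g Q^{2}$ ($k{\left(g,Q \right)} = - 3 g Q Q = - 3 Q g Q = - 3 g Q^{2}$)
$- \frac{25091}{\frac{1}{1230 \left(-2 - 6\right) + k{\left(76,181 \right)}}} - \frac{35899}{a{\left(3,G{\left(-4 \right)} \right)} \left(-289\right) - 20902} = - \frac{25091}{\frac{1}{1230 \left(-2 - 6\right) - 228 \cdot 181^{2}}} - \frac{35899}{3 \left(-289\right) - 20902} = - \frac{25091}{\frac{1}{1230 \left(-2 - 6\right) - 228 \cdot 32761}} - \frac{35899}{-867 - 20902} = - \frac{25091}{\frac{1}{1230 \left(-8\right) - 7469508}} - \frac{35899}{-21769} = - \frac{25091}{\frac{1}{-9840 - 7469508}} - - \frac{35899}{21769} = - \frac{25091}{\frac{1}{-7479348}} + \frac{35899}{21769} = - \frac{25091}{- \frac{1}{7479348}} + \frac{35899}{21769} = \left(-25091\right) \left(-7479348\right) + \frac{35899}{21769} = 187664320668 + \frac{35899}{21769} = \frac{4085264596657591}{21769}$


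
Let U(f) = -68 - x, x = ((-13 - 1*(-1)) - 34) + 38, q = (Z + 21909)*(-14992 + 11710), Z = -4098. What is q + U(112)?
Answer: -58455762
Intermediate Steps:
q = -58455702 (q = (-4098 + 21909)*(-14992 + 11710) = 17811*(-3282) = -58455702)
x = -8 (x = ((-13 + 1) - 34) + 38 = (-12 - 34) + 38 = -46 + 38 = -8)
U(f) = -60 (U(f) = -68 - 1*(-8) = -68 + 8 = -60)
q + U(112) = -58455702 - 60 = -58455762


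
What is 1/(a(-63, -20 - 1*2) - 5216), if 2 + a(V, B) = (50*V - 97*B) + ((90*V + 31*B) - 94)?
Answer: -1/12680 ≈ -7.8864e-5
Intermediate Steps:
a(V, B) = -96 - 66*B + 140*V (a(V, B) = -2 + ((50*V - 97*B) + ((90*V + 31*B) - 94)) = -2 + ((-97*B + 50*V) + ((31*B + 90*V) - 94)) = -2 + ((-97*B + 50*V) + (-94 + 31*B + 90*V)) = -2 + (-94 - 66*B + 140*V) = -96 - 66*B + 140*V)
1/(a(-63, -20 - 1*2) - 5216) = 1/((-96 - 66*(-20 - 1*2) + 140*(-63)) - 5216) = 1/((-96 - 66*(-20 - 2) - 8820) - 5216) = 1/((-96 - 66*(-22) - 8820) - 5216) = 1/((-96 + 1452 - 8820) - 5216) = 1/(-7464 - 5216) = 1/(-12680) = -1/12680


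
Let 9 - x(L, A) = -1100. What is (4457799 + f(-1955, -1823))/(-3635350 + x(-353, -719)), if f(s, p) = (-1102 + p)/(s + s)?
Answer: -3485999403/2841976462 ≈ -1.2266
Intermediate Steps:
x(L, A) = 1109 (x(L, A) = 9 - 1*(-1100) = 9 + 1100 = 1109)
f(s, p) = (-1102 + p)/(2*s) (f(s, p) = (-1102 + p)/((2*s)) = (-1102 + p)*(1/(2*s)) = (-1102 + p)/(2*s))
(4457799 + f(-1955, -1823))/(-3635350 + x(-353, -719)) = (4457799 + (½)*(-1102 - 1823)/(-1955))/(-3635350 + 1109) = (4457799 + (½)*(-1/1955)*(-2925))/(-3634241) = (4457799 + 585/782)*(-1/3634241) = (3485999403/782)*(-1/3634241) = -3485999403/2841976462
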